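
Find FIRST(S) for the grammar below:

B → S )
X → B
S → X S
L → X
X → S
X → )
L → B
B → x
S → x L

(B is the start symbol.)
{ ')', 'x' }

To compute FIRST(S), examine every production with S on the left-hand side, reading each right-hand side left to right until a non-nullable symbol is reached.

FIRST sets of the other non-terminals involved (by the same procedure, iterated to a fixed point):
  FIRST(X) = { ')', 'x' }

From S → X S:
  - X is a non-terminal: add FIRST(X) \ {ε} = { ')', 'x' }
    X is not nullable, so stop
From S → x L:
  - x is a terminal: add 'x' and stop

Collecting: FIRST(S) = { ')', 'x' }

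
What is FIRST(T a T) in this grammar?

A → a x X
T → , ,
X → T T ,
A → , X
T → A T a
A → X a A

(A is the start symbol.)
{ ',', 'a' }

FIRST sets of the non-terminals involved (from the grammar, by fixed-point iteration):
  FIRST(T) = { ',', 'a' }

To compute FIRST(T a T), process the symbols left to right:
Symbol T is a non-terminal. Add FIRST(T) \ {ε} = { ',', 'a' }
T is not nullable (ε ∉ FIRST(T)), so stop here.
FIRST(T a T) = { ',', 'a' }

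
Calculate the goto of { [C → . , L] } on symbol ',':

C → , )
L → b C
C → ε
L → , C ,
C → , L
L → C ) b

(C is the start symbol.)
GOTO(I, ',') = CLOSURE({ [A → αX.β] : [A → α.Xβ] ∈ I, X = ',' })

Items with dot before ',', with the dot advanced:
  [C → . , L] → [C → , . L]
Closure of the advanced items:
  [C → , . L] has the dot before L: add [L → . b C], [L → . , C ,], [L → . C ) b]
  [L → . C ) b] has the dot before C: add [C → . , )], [C → .], [C → . , L]

GOTO = { [C → , . L], [C → . , )], [C → . , L], [C → .], [L → . , C ,], [L → . C ) b], [L → . b C] }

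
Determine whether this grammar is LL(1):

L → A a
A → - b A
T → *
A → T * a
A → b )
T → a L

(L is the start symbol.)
A grammar is LL(1) if for each non-terminal N with multiple productions, the predict sets of those productions are pairwise disjoint, where PREDICT(N → α) = (FIRST(α) \ {ε}) ∪ (FOLLOW(N) if α ⇒* ε).

Relevant sets:
  FIRST(T) = { '*', 'a' }

For A:
  PREDICT(A → '-' b A) = { '-' }
  PREDICT(A → T '*' a) = { '*', 'a' }
  PREDICT(A → b ')') = { 'b' }
For T:
  PREDICT(T → '*') = { '*' }
  PREDICT(T → a L) = { 'a' }
L has a single production, so nothing to check there.

All predict sets are disjoint. The grammar IS LL(1).

Answer: Yes, the grammar is LL(1).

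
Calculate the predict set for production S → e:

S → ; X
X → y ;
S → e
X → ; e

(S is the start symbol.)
{ 'e' }

PREDICT(S → e) = (FIRST(RHS) \ {ε}) ∪ (FOLLOW(S) if ε ∈ FIRST(RHS), i.e. RHS ⇒* ε)
FIRST(e) = { 'e' }
ε ∉ FIRST(e), so FOLLOW(S) is not added.
PREDICT(S → e) = { 'e' }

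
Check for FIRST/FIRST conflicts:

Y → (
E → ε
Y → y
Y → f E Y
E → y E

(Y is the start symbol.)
No FIRST/FIRST conflicts.

Productions for Y:
  Y → (: FIRST = { '(' }
  Y → y: FIRST = { 'y' }
  Y → f E Y: FIRST = { 'f' }
Productions for E:
  E → ε: FIRST = { ε }
  E → y E: FIRST = { 'y' }

All alternatives of each non-terminal have pairwise disjoint FIRST sets.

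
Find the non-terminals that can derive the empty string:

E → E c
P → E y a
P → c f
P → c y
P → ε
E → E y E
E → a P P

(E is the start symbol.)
ε-productions: P → ε
So P is immediately nullable.
No further non-terminal can be added: every production for the remaining non-terminals contains a terminal or a non-nullable non-terminal.
Nullable = { 'P' }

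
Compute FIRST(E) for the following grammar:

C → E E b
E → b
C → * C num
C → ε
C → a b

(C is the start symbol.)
To compute FIRST(E), examine every production with E on the left-hand side, reading each right-hand side left to right until a non-nullable symbol is reached.

From E → b:
  - b is a terminal: add 'b' and stop

Collecting: FIRST(E) = { 'b' }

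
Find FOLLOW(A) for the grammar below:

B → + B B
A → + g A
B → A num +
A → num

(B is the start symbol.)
To compute FOLLOW(A), find every occurrence of A on a right-hand side N → α A β: add FIRST(β) \ {ε}, and if β is empty or nullable also add FOLLOW(N). Iterate to a fixed point.

In A → + g A: A is at the end; this adds FOLLOW(A) to itself — nothing new
In B → A num +: A is followed by num '+', add FIRST(num '+') \ {ε} = { 'num' }

Taking the union: FOLLOW(A) = { 'num' }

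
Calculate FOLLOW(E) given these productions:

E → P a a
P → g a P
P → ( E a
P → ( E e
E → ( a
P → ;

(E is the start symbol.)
{ $, 'a', 'e' }

To compute FOLLOW(E), find every occurrence of E on a right-hand side N → α E β: add FIRST(β) \ {ε}, and if β is empty or nullable also add FOLLOW(N). Iterate to a fixed point.

E is the start symbol, so $ ∈ FOLLOW(E).
In P → ( E a: E is followed by a, add FIRST(a) \ {ε} = { 'a' }
In P → ( E e: E is followed by e, add FIRST(e) \ {ε} = { 'e' }

Taking the union: FOLLOW(E) = { $, 'a', 'e' }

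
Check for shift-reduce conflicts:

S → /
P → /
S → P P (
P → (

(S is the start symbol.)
No shift-reduce conflicts

A shift-reduce conflict occurs when an LR(0) state has both:
  - a complete (reduce) item [A → α .] (dot at the end), and
  - a shift item [B → β . c γ] (dot before a terminal).

Augment with S' → S and build the canonical LR(0) collection (I0 = CLOSURE({[S' → . S]}), then GOTO on every symbol after a dot until no new states appear). It has 8 states:
  I0: { [P → . (], [P → . /], [S → . /], [S → . P P (], [S' → . S] }  — shift
  I1: { [P → ( .] }  — reduce
  I2: { [P → / .], [S → / .] }  — 2 reduces
  I3: { [P → . (], [P → . /], [S → P . P (] }  — shift
  I4: { [S' → S .] }  — accept
  I5: { [P → / .] }  — reduce
  I6: { [S → P P . (] }  — shift
  I7: { [S → P P ( .] }  — reduce

No state contains both a complete item and a shift item.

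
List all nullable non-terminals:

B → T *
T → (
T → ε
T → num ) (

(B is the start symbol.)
{ 'T' }

A non-terminal is nullable if it can derive ε (the empty string): either it has an ε-production, or it has a production whose right-hand side consists entirely of nullable non-terminals.

ε-productions: T → ε
So T is immediately nullable.
No further non-terminal can be added: every production for the remaining non-terminals contains a terminal or a non-nullable non-terminal.
Nullable = { 'T' }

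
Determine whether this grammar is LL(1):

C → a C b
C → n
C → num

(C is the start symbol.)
Yes, the grammar is LL(1).

For C:
  PREDICT(C → a C b) = { 'a' }
  PREDICT(C → n) = { 'n' }
  PREDICT(C → num) = { 'num' }

All predict sets are disjoint. The grammar IS LL(1).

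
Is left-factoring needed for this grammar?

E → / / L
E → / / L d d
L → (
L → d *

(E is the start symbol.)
Yes, E has productions with common prefix '/ / L'

Left-factoring is needed when two productions for the same non-terminal
share a common prefix on the right-hand side.

Productions for E:
  E → / / L
  E → / / L d d
Productions for L:
  L → (
  L → d *

Found common prefix '/ / L' in productions for E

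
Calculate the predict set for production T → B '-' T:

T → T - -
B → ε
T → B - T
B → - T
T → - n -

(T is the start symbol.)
{ '-' }

PREDICT(T → B '-' T) = (FIRST(RHS) \ {ε}) ∪ (FOLLOW(T) if ε ∈ FIRST(RHS), i.e. RHS ⇒* ε)
FIRST(B) = { '-', ε }
FIRST(B '-' T) = { '-' }
ε ∉ FIRST(B '-' T), so FOLLOW(T) is not added.
PREDICT(T → B '-' T) = { '-' }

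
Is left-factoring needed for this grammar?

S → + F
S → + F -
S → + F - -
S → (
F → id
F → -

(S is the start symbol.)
Left-factoring is needed when two productions for the same non-terminal
share a common prefix on the right-hand side.

Productions for S:
  S → + F
  S → + F -
  S → + F - -
  S → (
Productions for F:
  F → id
  F → -

Found common prefix '+ F' in productions for S

Answer: Yes, S has productions with common prefix '+ F'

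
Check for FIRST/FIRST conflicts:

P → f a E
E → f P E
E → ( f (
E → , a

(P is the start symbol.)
A FIRST/FIRST conflict occurs when two productions N → α and N → β for the same non-terminal have FIRST(α) ∩ FIRST(β) ≠ ∅ (with ε ∈ FIRST of a nullable right-hand side, so two nullable alternatives also conflict).

Productions for E:
  E → f P E: FIRST = { 'f' }
  E → ( f (: FIRST = { '(' }
  E → , a: FIRST = { ',' }
P has only one production, so no FIRST/FIRST conflict is possible there.

All alternatives of each non-terminal have pairwise disjoint FIRST sets.

Answer: No FIRST/FIRST conflicts.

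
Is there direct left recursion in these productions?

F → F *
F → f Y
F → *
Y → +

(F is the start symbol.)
Direct left recursion occurs when N → N α for some non-terminal N (the right-hand side begins with the left-hand side itself).

F → F *: LEFT RECURSIVE (starts with F)
F → f Y: starts with f
F → *: starts with '*'
Y → +: starts with '+'

The grammar has direct left recursion on: F.

Answer: Yes, F is left-recursive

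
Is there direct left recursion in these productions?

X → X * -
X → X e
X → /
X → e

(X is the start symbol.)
Yes, X is left-recursive

Direct left recursion occurs when N → N α for some non-terminal N (the right-hand side begins with the left-hand side itself).

X → X * -: LEFT RECURSIVE (starts with X)
X → X e: LEFT RECURSIVE (starts with X)
X → /: starts with '/'
X → e: starts with e

The grammar has direct left recursion on: X.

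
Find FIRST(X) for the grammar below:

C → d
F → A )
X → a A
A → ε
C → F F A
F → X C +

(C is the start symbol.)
{ 'a' }

To compute FIRST(X), examine every production with X on the left-hand side, reading each right-hand side left to right until a non-nullable symbol is reached.

From X → a A:
  - a is a terminal: add 'a' and stop

Collecting: FIRST(X) = { 'a' }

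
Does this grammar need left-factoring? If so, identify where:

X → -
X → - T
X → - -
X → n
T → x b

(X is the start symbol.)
Yes, X has productions with common prefix '-'

Left-factoring is needed when two productions for the same non-terminal
share a common prefix on the right-hand side.

Productions for X:
  X → -
  X → - T
  X → - -
  X → n

Found common prefix '-' in productions for X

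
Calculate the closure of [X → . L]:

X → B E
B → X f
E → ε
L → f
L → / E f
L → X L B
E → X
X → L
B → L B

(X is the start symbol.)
{ [B → . L B], [B → . X f], [L → . / E f], [L → . X L B], [L → . f], [X → . B E], [X → . L] }

Start with: [X → . L]
  [X → . L] has the dot before L: add [L → . f], [L → . / E f], [L → . X L B]
  [L → . X L B] has the dot before X: add [X → . B E]
  [X → . B E] has the dot before B: add [B → . X f], [B → . L B]
No further items can be added.

CLOSURE = { [B → . L B], [B → . X f], [L → . / E f], [L → . X L B], [L → . f], [X → . B E], [X → . L] }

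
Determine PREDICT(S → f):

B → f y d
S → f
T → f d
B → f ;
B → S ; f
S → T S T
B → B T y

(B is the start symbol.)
PREDICT(S → f) = (FIRST(RHS) \ {ε}) ∪ (FOLLOW(S) if ε ∈ FIRST(RHS), i.e. RHS ⇒* ε)
FIRST(f) = { 'f' }
ε ∉ FIRST(f), so FOLLOW(S) is not added.
PREDICT(S → f) = { 'f' }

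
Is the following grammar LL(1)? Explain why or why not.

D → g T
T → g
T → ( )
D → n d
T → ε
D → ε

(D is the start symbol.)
Relevant sets:
  FOLLOW(D) = { $ }
  FOLLOW(T) = { $ }

For D:
  PREDICT(D → g T) = { 'g' }
  PREDICT(D → n d) = { 'n' }
  PREDICT(D → ε) = { $ }
For T:
  PREDICT(T → g) = { 'g' }
  PREDICT(T → '(' ')') = { '(' }
  PREDICT(T → ε) = { $ }

All predict sets are disjoint. The grammar IS LL(1).

Answer: Yes, the grammar is LL(1).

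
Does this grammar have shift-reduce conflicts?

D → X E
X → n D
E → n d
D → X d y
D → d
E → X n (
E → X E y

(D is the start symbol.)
No shift-reduce conflicts

Augment with D' → D and build the canonical LR(0) collection (I0 = CLOSURE({[D' → . D]}), then GOTO on every symbol after a dot until no new states appear). It has 16 states:
  I0: { [D → . X E], [D → . X d y], [D → . d], [D' → . D], [X → . n D] }  — shift
  I1: { [D' → D .] }  — accept
  I2: { [D → X . E], [D → X . d y], [E → . X E y], [E → . X n (], [E → . n d], [X → . n D] }  — shift
  I3: { [D → d .] }  — reduce
  I4: { [D → . X E], [D → . X d y], [D → . d], [X → . n D], [X → n . D] }  — shift
  I5: { [X → n D .] }  — reduce
  I6: { [D → X E .] }  — reduce
  I7: { [E → . X E y], [E → . X n (], [E → . n d], [E → X . E y], [E → X . n (], [X → . n D] }  — shift
  I8: { [D → X d . y] }  — shift
  I9: { [D → . X E], [D → . X d y], [D → . d], [E → n . d], [X → . n D], [X → n . D] }  — shift
  I10: { [D → d .], [E → n d .] }  — 2 reduces
  I11: { [D → X d y .] }  — reduce
  I12: { [E → X E . y] }  — shift
  I13: { [D → . X E], [D → . X d y], [D → . d], [E → X n . (], [E → n . d], [X → . n D], [X → n . D] }  — shift
  I14: { [E → X n ( .] }  — reduce
  I15: { [E → X E y .] }  — reduce

No state contains both a complete item and a shift item.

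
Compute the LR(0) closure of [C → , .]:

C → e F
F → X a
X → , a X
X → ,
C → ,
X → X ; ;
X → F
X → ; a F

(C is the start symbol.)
{ [C → , .] }

To compute CLOSURE, for each item [A → α.Bβ] where B is a non-terminal, add [B → .γ] for all productions B → γ; repeat for the newly added items until nothing changes.

Start with: [C → , .]
The dot is at the end, so nothing is added.

CLOSURE = { [C → , .] }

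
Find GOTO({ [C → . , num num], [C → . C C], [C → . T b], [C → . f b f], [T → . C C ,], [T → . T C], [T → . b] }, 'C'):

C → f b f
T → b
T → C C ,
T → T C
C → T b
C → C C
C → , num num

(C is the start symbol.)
{ [C → . , num num], [C → . C C], [C → . T b], [C → . f b f], [C → C . C], [T → . C C ,], [T → . T C], [T → . b], [T → C . C ,] }

GOTO(I, 'C') = CLOSURE({ [A → αX.β] : [A → α.Xβ] ∈ I, X = 'C' })

Items with dot before 'C', with the dot advanced:
  [C → . C C] → [C → C . C]
  [T → . C C ,] → [T → C . C ,]
Closure of the advanced items:
  [C → C . C] has the dot before C: add [C → . f b f], [C → . T b], [C → . C C], [C → . , num num]
  [C → . T b] has the dot before T: add [T → . b], [T → . C C ,], [T → . T C]

GOTO = { [C → . , num num], [C → . C C], [C → . T b], [C → . f b f], [C → C . C], [T → . C C ,], [T → . T C], [T → . b], [T → C . C ,] }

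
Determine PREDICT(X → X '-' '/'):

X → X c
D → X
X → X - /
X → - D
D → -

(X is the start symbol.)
{ '-' }

PREDICT(X → X '-' '/') = (FIRST(RHS) \ {ε}) ∪ (FOLLOW(X) if ε ∈ FIRST(RHS), i.e. RHS ⇒* ε)
FIRST(X) = { '-' }
FIRST(X '-' '/') = { '-' }
ε ∉ FIRST(X '-' '/'), so FOLLOW(X) is not added.
PREDICT(X → X '-' '/') = { '-' }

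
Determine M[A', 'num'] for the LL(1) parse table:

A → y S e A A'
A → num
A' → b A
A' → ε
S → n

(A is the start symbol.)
To find M[A', 'num'], we find productions for A' where 'num' is in the predict set (PREDICT(N → α) = (FIRST(α) \ {ε}) ∪ (FOLLOW(N) if α ⇒* ε)).

Relevant sets:
  FOLLOW(A') = { $, 'b' }

A' → b A: PREDICT = { 'b' }
A' → ε: PREDICT = { $, 'b' }

M[A', 'num'] is empty (no production applies)

Answer: Empty (error entry)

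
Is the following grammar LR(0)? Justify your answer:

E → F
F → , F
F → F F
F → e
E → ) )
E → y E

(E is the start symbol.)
A grammar is LR(0) if no state in the canonical LR(0) collection has:
  - both a shift item (dot before a terminal) and a complete item (shift-reduce conflict), or
  - two or more complete items (reduce-reduce conflict; the accept item [E' → E .] counts as a complete item here).

Augment with E' → E and build the canonical LR(0) collection (I0 = CLOSURE({[E' → . E]}), then GOTO on every symbol after a dot until no new states appear). It has 11 states:
  I0: { [E → . ) )], [E → . F], [E → . y E], [E' → . E], [F → . , F], [F → . F F], [F → . e] }  — shift
  I1: { [E → ) . )] }  — shift
  I2: { [F → , . F], [F → . , F], [F → . F F], [F → . e] }  — shift
  I3: { [E' → E .] }  — accept
  I4: { [E → F .], [F → . , F], [F → . F F], [F → . e], [F → F . F] }  — shift, reduce
  I5: { [F → e .] }  — reduce
  I6: { [E → . ) )], [E → . F], [E → . y E], [E → y . E], [F → . , F], [F → . F F], [F → . e] }  — shift
  I7: { [E → y E .] }  — reduce
  I8: { [F → . , F], [F → . F F], [F → . e], [F → F . F], [F → F F .] }  — shift, reduce
  I9: { [F → , F .], [F → . , F], [F → . F F], [F → . e], [F → F . F] }  — shift, reduce
  I10: { [E → ) ) .] }  — reduce

Conflict in state I4:
  Shift-reduce conflict between [E → F .] and [F → . , F]
So the grammar is NOT LR(0).

Answer: No. Shift-reduce conflict between [E → F .] and [F → . , F]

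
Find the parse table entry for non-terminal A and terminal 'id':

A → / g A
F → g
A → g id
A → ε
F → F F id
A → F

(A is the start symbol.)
Empty (error entry)

To find M[A, 'id'], we find productions for A where 'id' is in the predict set (PREDICT(N → α) = (FIRST(α) \ {ε}) ∪ (FOLLOW(N) if α ⇒* ε)).

Relevant sets:
  FIRST(F) = { 'g' }
  FOLLOW(A) = { $ }

A → / g A: PREDICT = { '/' }
A → g id: PREDICT = { 'g' }
A → ε: PREDICT = { $ }
A → F: PREDICT = { 'g' }

M[A, 'id'] is empty (no production applies)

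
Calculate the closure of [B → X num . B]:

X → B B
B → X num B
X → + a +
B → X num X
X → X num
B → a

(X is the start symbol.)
{ [B → . X num B], [B → . X num X], [B → . a], [B → X num . B], [X → . + a +], [X → . B B], [X → . X num] }

To compute CLOSURE, for each item [A → α.Bβ] where B is a non-terminal, add [B → .γ] for all productions B → γ; repeat for the newly added items until nothing changes.

Start with: [B → X num . B]
  [B → X num . B] has the dot before B: add [B → . X num B], [B → . X num X], [B → . a]
  [B → . X num B] has the dot before X: add [X → . B B], [X → . + a +], [X → . X num]
No further items can be added.

CLOSURE = { [B → . X num B], [B → . X num X], [B → . a], [B → X num . B], [X → . + a +], [X → . B B], [X → . X num] }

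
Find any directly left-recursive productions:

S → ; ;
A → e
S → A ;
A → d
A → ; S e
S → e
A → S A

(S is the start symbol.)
No direct left recursion

S → ; ;: starts with ';'
A → e: starts with e
S → A ;: starts with A
A → d: starts with d
A → ; S e: starts with ';'
S → e: starts with e
A → S A: starts with S

No direct left recursion found.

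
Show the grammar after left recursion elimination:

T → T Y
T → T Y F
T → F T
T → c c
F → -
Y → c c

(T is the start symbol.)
T is directly left-recursive. The standard transformation for
  A → A α₁ | ... | A α_m | β₁ | ... | β_n
is
  A  → β₁ A' | ... | β_n A'
  A' → α₁ A' | ... | α_m A' | ε

T → F T becomes T → F T T'
T → c c becomes T → c c T'
T → T Y becomes T' → Y T'
T → T Y F becomes T' → Y F T'
Add T' → ε

Productions for other non-terminals are unchanged:
  F → -
  Y → c c

Resulting grammar:
T → F T T'
T → c c T'
T' → Y T'
T' → Y F T'
T' → ε
F → -
Y → c c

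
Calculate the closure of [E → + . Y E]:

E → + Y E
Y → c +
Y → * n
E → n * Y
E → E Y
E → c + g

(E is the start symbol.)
Start with: [E → + . Y E]
  [E → + . Y E] has the dot before Y: add [Y → . c +], [Y → . * n]
No further items can be added.

CLOSURE = { [E → + . Y E], [Y → . * n], [Y → . c +] }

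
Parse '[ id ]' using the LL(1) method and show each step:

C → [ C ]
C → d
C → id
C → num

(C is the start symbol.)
Stack is shown with the top on the left.

Stack    Input     Action
-------------------------
C $      [ id ] $  output C → [ C ]
[ C ] $  [ id ] $  match '['
C ] $    id ] $    output C → id
id ] $   id ] $    match 'id'
] $      ] $       match ']'
$        $         accept

The string is accepted.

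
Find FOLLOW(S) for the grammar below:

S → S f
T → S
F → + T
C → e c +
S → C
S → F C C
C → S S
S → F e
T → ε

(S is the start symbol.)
S is the start symbol, so $ ∈ FOLLOW(S).
In S → S f: S is followed by f, add FIRST(f) \ {ε} = { 'f' }
In T → S: S is at the end, add FOLLOW(T)
In C → S S: S is followed by S, add FIRST(S) \ {ε} = { '+', 'e' }
In C → S S: S is at the end, add FOLLOW(C)

The FOLLOW sets referred to above (computed the same way, to a fixed point):
  FOLLOW(T) = { '+', 'e' }
  FOLLOW(C) = { $, '+', 'e', 'f' }

Taking the union: FOLLOW(S) = { $, '+', 'e', 'f' }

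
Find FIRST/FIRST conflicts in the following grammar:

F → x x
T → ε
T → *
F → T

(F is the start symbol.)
No FIRST/FIRST conflicts.

A FIRST/FIRST conflict occurs when two productions N → α and N → β for the same non-terminal have FIRST(α) ∩ FIRST(β) ≠ ∅ (with ε ∈ FIRST of a nullable right-hand side, so two nullable alternatives also conflict).

FIRST sets of the non-terminals at (or reachable through a nullable prefix from) the front of some alternative:
  FIRST(T) = { '*', ε }

Productions for F:
  F → x x: FIRST = { 'x' }
  F → T: FIRST = { '*', ε }
Productions for T:
  T → ε: FIRST = { ε }
  T → *: FIRST = { '*' }

All alternatives of each non-terminal have pairwise disjoint FIRST sets.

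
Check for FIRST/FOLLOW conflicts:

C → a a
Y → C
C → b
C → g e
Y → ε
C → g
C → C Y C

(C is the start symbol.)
Yes. Y → C with FOLLOW(Y) on { 'a', 'b', 'g' }

A FIRST/FOLLOW conflict occurs when a non-terminal N has a nullable alternative N → β (β ⇒* ε) and another alternative N → α with FIRST(α) ∩ FOLLOW(N) ≠ ∅: on such a lookahead the parser cannot decide between expanding α and letting N vanish via β.

Nullable non-terminals: Y.
FIRST sets used below: FIRST(C) = { 'a', 'b', 'g' }

Y: nullable alternative(s) Y → ε; FOLLOW(Y) = { 'a', 'b', 'g' }
  Y → C: FIRST \ {ε} = { 'a', 'b', 'g' } — overlaps FOLLOW(Y) on { 'a', 'b', 'g' }: CONFLICT
  Y → ε: FIRST \ {ε} = { } — this is the only nullable alternative, skip

C has no nullable alternative, so no FIRST/FOLLOW check is needed there.

So the grammar has 1 FIRST/FOLLOW conflict (marked CONFLICT above).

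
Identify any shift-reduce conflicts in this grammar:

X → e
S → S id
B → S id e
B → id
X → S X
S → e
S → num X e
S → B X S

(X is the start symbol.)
A shift-reduce conflict occurs when an LR(0) state has both:
  - a complete (reduce) item [A → α .] (dot at the end), and
  - a shift item [B → β . c γ] (dot before a terminal).

Augment with X' → X and build the canonical LR(0) collection (I0 = CLOSURE({[X' → . X]}), then GOTO on every symbol after a dot until no new states appear). It has 16 states:
  I0: { [B → . S id e], [B → . id], [S → . B X S], [S → . S id], [S → . e], [S → . num X e], [X → . S X], [X → . e], [X' → . X] }  — shift
  I1: { [B → . S id e], [B → . id], [S → . B X S], [S → . S id], [S → . e], [S → . num X e], [S → B . X S], [X → . S X], [X → . e] }  — shift
  I2: { [B → . S id e], [B → . id], [B → S . id e], [S → . B X S], [S → . S id], [S → . e], [S → . num X e], [S → S . id], [X → . S X], [X → . e], [X → S . X] }  — shift
  I3: { [X' → X .] }  — accept
  I4: { [S → e .], [X → e .] }  — 2 reduces
  I5: { [B → id .] }  — reduce
  I6: { [B → . S id e], [B → . id], [S → . B X S], [S → . S id], [S → . e], [S → . num X e], [S → num . X e], [X → . S X], [X → . e] }  — shift
  I7: { [S → num X . e] }  — shift
  I8: { [S → num X e .] }  — reduce
  I9: { [X → S X .] }  — reduce
  I10: { [B → S id . e], [B → id .], [S → S id .] }  — shift, 2 reduces
  I11: { [B → S id e .] }  — reduce
  I12: { [B → . S id e], [B → . id], [S → . B X S], [S → . S id], [S → . e], [S → . num X e], [S → B X . S] }  — shift
  I13: { [B → S . id e], [S → B X S .], [S → S . id] }  — shift, reduce
  I14: { [S → e .] }  — reduce
  I15: { [B → S id . e], [S → S id .] }  — shift, reduce

I10 contains reduce items [B → id .], [S → S id .] and shift item [B → S id . e] — shift-reduce conflict.
I13 contains reduce item [S → B X S .] and shift items [B → S . id e], [S → S . id] — shift-reduce conflict.
I15 contains reduce item [S → S id .] and shift item [B → S id . e] — shift-reduce conflict.

Answer: Yes — I10: [B → id .] vs [B → S id . e]; I13: [S → B X S .] vs [B → S . id e]; I15: [S → S id .] vs [B → S id . e]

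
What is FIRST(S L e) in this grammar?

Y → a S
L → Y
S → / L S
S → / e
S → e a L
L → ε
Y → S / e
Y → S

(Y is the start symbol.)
FIRST sets of the non-terminals involved (from the grammar, by fixed-point iteration):
  FIRST(S) = { '/', 'e' }

To compute FIRST(S L e), process the symbols left to right:
Symbol S is a non-terminal. Add FIRST(S) \ {ε} = { '/', 'e' }
S is not nullable (ε ∉ FIRST(S)), so stop here.
FIRST(S L e) = { '/', 'e' }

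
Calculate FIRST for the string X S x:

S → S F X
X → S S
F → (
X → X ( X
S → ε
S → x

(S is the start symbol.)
{ '(', 'x' }

FIRST sets of the non-terminals involved (from the grammar, by fixed-point iteration):
  FIRST(X) = { '(', 'x', ε }
  FIRST(S) = { '(', 'x', ε }

To compute FIRST(X S x), process the symbols left to right:
Symbol X is a non-terminal. Add FIRST(X) \ {ε} = { '(', 'x' }
X is nullable (ε ∈ FIRST(X)), continue to the next symbol.
Symbol S is a non-terminal. Add FIRST(S) \ {ε} = { '(', 'x' }
S is nullable (ε ∈ FIRST(S)), continue to the next symbol.
Symbol x is a terminal. Add 'x' and stop.
FIRST(X S x) = { '(', 'x' }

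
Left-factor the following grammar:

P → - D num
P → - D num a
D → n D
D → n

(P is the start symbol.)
P → - D num P'
P' → ε
P' → a
D → n D'
D' → D
D' → ε

Left-factoring transforms A → αβ₁ | αβ₂ into A → αA' and A' → β₁ | β₂
(α is the longest common prefix among the alternatives). Repeat until
no nonterminal has two alternatives with a common prefix.

Round 1: P has alternatives sharing prefix '- D num'. Introduce P': P → - D num P'
  Add: P' → ε
  Add: P' → a

Round 2: D has alternatives sharing prefix 'n'. Introduce D': D → n D'
  Add: D' → D
  Add: D' → ε

No remaining common prefixes — done.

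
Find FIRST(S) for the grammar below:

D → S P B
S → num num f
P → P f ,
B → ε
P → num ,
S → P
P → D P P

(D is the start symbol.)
FIRST sets of the other non-terminals involved (by the same procedure, iterated to a fixed point):
  FIRST(P) = { 'num' }

From S → num num f:
  - num is a terminal: add 'num' and stop
From S → P:
  - P is a non-terminal: add FIRST(P) \ {ε} = { 'num' }
    P is not nullable, so stop

Collecting: FIRST(S) = { 'num' }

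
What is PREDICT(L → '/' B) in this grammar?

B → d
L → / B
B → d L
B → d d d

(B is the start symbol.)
{ '/' }

PREDICT(L → '/' B) = (FIRST(RHS) \ {ε}) ∪ (FOLLOW(L) if ε ∈ FIRST(RHS), i.e. RHS ⇒* ε)
FIRST('/' B) = { '/' }
ε ∉ FIRST('/' B), so FOLLOW(L) is not added.
PREDICT(L → '/' B) = { '/' }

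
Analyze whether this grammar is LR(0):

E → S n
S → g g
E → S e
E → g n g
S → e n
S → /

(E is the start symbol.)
Augment with E' → E and build the canonical LR(0) collection (I0 = CLOSURE({[E' → . E]}), then GOTO on every symbol after a dot until no new states appear). It has 12 states:
  I0: { [E → . S e], [E → . S n], [E → . g n g], [E' → . E], [S → . /], [S → . e n], [S → . g g] }  — shift
  I1: { [S → / .] }  — reduce
  I2: { [E' → E .] }  — accept
  I3: { [E → S . e], [E → S . n] }  — shift
  I4: { [S → e . n] }  — shift
  I5: { [E → g . n g], [S → g . g] }  — shift
  I6: { [S → g g .] }  — reduce
  I7: { [E → g n . g] }  — shift
  I8: { [E → g n g .] }  — reduce
  I9: { [S → e n .] }  — reduce
  I10: { [E → S e .] }  — reduce
  I11: { [E → S n .] }  — reduce

Every state is either a pure shift/goto state or contains exactly one complete item and nothing to shift — no conflicts. The grammar is LR(0).

Answer: Yes, the grammar is LR(0)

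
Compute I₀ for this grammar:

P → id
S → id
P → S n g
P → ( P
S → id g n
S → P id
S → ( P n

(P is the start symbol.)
{ [P → . ( P], [P → . S n g], [P → . id], [P' → . P], [S → . ( P n], [S → . P id], [S → . id g n], [S → . id] }

First, augment the grammar with P' → P
I₀ = CLOSURE({ [P' → . P] }):
  [P' → . P] has the dot before P: add [P → . id], [P → . S n g], [P → . ( P]
  [P → . S n g] has the dot before S: add [S → . id], [S → . id g n], [S → . P id], [S → . ( P n]
No further items can be added.

I₀ = { [P → . ( P], [P → . S n g], [P → . id], [P' → . P], [S → . ( P n], [S → . P id], [S → . id g n], [S → . id] }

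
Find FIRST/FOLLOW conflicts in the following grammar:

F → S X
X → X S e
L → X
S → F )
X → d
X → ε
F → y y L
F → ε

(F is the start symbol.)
Yes. F → S X with FOLLOW(F) on { ')' }; X → X S e with FOLLOW(X) on { ')', 'y' }

Nullable non-terminals: F, L, X.
FIRST sets used below: FIRST(S) = { ')', 'y' }, FIRST(X) = { ')', 'd', 'y', ε }

F: nullable alternative(s) F → ε; FOLLOW(F) = { $, ')' }
  F → S X: FIRST \ {ε} = { ')', 'y' } — overlaps FOLLOW(F) on { ')' }: CONFLICT
  F → y y L: FIRST \ {ε} = { 'y' } — disjoint from FOLLOW(F)
  F → ε: FIRST \ {ε} = { } — this is the only nullable alternative, skip
L has a nullable alternative but only one production, so nothing to check.

X: nullable alternative(s) X → ε; FOLLOW(X) = { $, ')', 'y' }
  X → X S e: FIRST \ {ε} = { ')', 'd', 'y' } — overlaps FOLLOW(X) on { ')', 'y' }: CONFLICT
  X → d: FIRST \ {ε} = { 'd' } — disjoint from FOLLOW(X)
  X → ε: FIRST \ {ε} = { } — this is the only nullable alternative, skip

S has no nullable alternative, so no FIRST/FOLLOW check is needed there.

So the grammar has 2 FIRST/FOLLOW conflicts (marked CONFLICT above).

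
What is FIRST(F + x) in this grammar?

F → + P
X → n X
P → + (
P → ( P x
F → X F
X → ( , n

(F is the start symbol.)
FIRST sets of the non-terminals involved (from the grammar, by fixed-point iteration):
  FIRST(F) = { '(', '+', 'n' }

To compute FIRST(F + x), process the symbols left to right:
Symbol F is a non-terminal. Add FIRST(F) \ {ε} = { '(', '+', 'n' }
F is not nullable (ε ∉ FIRST(F)), so stop here.
FIRST(F + x) = { '(', '+', 'n' }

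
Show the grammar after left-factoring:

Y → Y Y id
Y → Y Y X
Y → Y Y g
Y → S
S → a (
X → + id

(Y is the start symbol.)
Y → Y Y Y'
Y' → id
Y' → X
Y' → g
Y → S
S → a (
X → + id

Left-factoring transforms A → αβ₁ | αβ₂ into A → αA' and A' → β₁ | β₂
(α is the longest common prefix among the alternatives). Repeat until
no nonterminal has two alternatives with a common prefix.

Round 1: Y has alternatives sharing prefix 'Y Y'. Introduce Y': Y → Y Y Y'
  Add: Y' → id
  Add: Y' → X
  Add: Y' → g

No remaining common prefixes — done.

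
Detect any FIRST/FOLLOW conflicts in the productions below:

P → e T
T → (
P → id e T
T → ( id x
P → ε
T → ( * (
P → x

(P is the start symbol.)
No FIRST/FOLLOW conflicts.

Nullable non-terminals: P.

P: nullable alternative(s) P → ε; FOLLOW(P) = { $ }
  P → e T: FIRST \ {ε} = { 'e' } — disjoint from FOLLOW(P)
  P → id e T: FIRST \ {ε} = { 'id' } — disjoint from FOLLOW(P)
  P → ε: FIRST \ {ε} = { } — this is the only nullable alternative, skip
  P → x: FIRST \ {ε} = { 'x' } — disjoint from FOLLOW(P)

T has no nullable alternative, so no FIRST/FOLLOW check is needed there.

No FIRST/FOLLOW conflicts found.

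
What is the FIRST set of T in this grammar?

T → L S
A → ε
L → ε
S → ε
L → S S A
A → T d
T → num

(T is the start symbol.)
FIRST sets of the other non-terminals involved (by the same procedure, iterated to a fixed point):
  FIRST(L) = { 'd', 'num', ε }
  FIRST(S) = { ε }

From T → L S:
  - L is a non-terminal: add FIRST(L) \ {ε} = { 'd', 'num' }
    L is nullable, so continue to the next symbol
  - S is a non-terminal: add FIRST(S) \ {ε} = { }
    S is nullable and nothing follows, so the whole right-hand side can vanish: ε ∈ FIRST(T)
From T → num:
  - num is a terminal: add 'num' and stop

Collecting: FIRST(T) = { 'd', 'num', ε }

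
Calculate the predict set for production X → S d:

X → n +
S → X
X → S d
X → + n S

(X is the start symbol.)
PREDICT(X → S d) = (FIRST(RHS) \ {ε}) ∪ (FOLLOW(X) if ε ∈ FIRST(RHS), i.e. RHS ⇒* ε)
FIRST(S) = { '+', 'n' }
FIRST(S d) = { '+', 'n' }
ε ∉ FIRST(S d), so FOLLOW(X) is not added.
PREDICT(X → S d) = { '+', 'n' }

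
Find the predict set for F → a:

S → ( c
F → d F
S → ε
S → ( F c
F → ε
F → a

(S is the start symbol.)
PREDICT(F → a) = (FIRST(RHS) \ {ε}) ∪ (FOLLOW(F) if ε ∈ FIRST(RHS), i.e. RHS ⇒* ε)
FIRST(a) = { 'a' }
ε ∉ FIRST(a), so FOLLOW(F) is not added.
PREDICT(F → a) = { 'a' }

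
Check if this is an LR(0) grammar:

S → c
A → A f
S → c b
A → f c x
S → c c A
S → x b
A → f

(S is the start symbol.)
A grammar is LR(0) if no state in the canonical LR(0) collection has:
  - both a shift item (dot before a terminal) and a complete item (shift-reduce conflict), or
  - two or more complete items (reduce-reduce conflict; the accept item [S' → S .] counts as a complete item here).

Augment with S' → S and build the canonical LR(0) collection (I0 = CLOSURE({[S' → . S]}), then GOTO on every symbol after a dot until no new states appear). It has 12 states:
  I0: { [S → . c b], [S → . c c A], [S → . c], [S → . x b], [S' → . S] }  — shift
  I1: { [S' → S .] }  — accept
  I2: { [S → c . b], [S → c . c A], [S → c .] }  — shift, reduce
  I3: { [S → x . b] }  — shift
  I4: { [S → x b .] }  — reduce
  I5: { [S → c b .] }  — reduce
  I6: { [A → . A f], [A → . f c x], [A → . f], [S → c c . A] }  — shift
  I7: { [A → A . f], [S → c c A .] }  — shift, reduce
  I8: { [A → f . c x], [A → f .] }  — shift, reduce
  I9: { [A → f c . x] }  — shift
  I10: { [A → f c x .] }  — reduce
  I11: { [A → A f .] }  — reduce

Conflict in state I2:
  Shift-reduce conflict between [S → c .] and [S → c . b]
So the grammar is NOT LR(0).

Answer: No. Shift-reduce conflict between [S → c .] and [S → c . b]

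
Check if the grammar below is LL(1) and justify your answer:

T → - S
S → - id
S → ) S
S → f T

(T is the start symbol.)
Yes, the grammar is LL(1).

For S:
  PREDICT(S → '-' id) = { '-' }
  PREDICT(S → ')' S) = { ')' }
  PREDICT(S → f T) = { 'f' }
T has a single production, so nothing to check there.

All predict sets are disjoint. The grammar IS LL(1).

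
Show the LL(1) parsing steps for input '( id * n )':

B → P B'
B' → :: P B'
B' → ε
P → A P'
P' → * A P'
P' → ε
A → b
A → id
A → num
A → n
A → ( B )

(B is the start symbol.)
LL(1) parsing maintains a stack (initially the start symbol over $) and the input. At each step: if the stack top is a terminal, match it against the current input token; if it is a non-terminal N, replace it with the RHS of M[N, lookahead] (the unique production whose predict set contains the lookahead).

Stack is shown with the top on the left.

Stack                Input         Action
-----------------------------------------
B $                  ( id * n ) $  output B → P B'
P B' $               ( id * n ) $  output P → A P'
A P' B' $            ( id * n ) $  output A → ( B )
( B ) P' B' $        ( id * n ) $  match '('
B ) P' B' $          id * n ) $    output B → P B'
P B' ) P' B' $       id * n ) $    output P → A P'
A P' B' ) P' B' $    id * n ) $    output A → id
id P' B' ) P' B' $   id * n ) $    match 'id'
P' B' ) P' B' $      * n ) $       output P' → * A P'
* A P' B' ) P' B' $  * n ) $       match '*'
A P' B' ) P' B' $    n ) $         output A → n
n P' B' ) P' B' $    n ) $         match 'n'
P' B' ) P' B' $      ) $           output P' → ε
B' ) P' B' $         ) $           output B' → ε
) P' B' $            ) $           match ')'
P' B' $              $             output P' → ε
B' $                 $             output B' → ε
$                    $             accept

The string is accepted.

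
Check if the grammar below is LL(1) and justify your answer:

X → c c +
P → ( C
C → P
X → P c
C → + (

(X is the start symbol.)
Relevant sets:
  FIRST(P) = { '(' }

For X:
  PREDICT(X → c c '+') = { 'c' }
  PREDICT(X → P c) = { '(' }
For C:
  PREDICT(C → P) = { '(' }
  PREDICT(C → '+' '(') = { '+' }
P has a single production, so nothing to check there.

All predict sets are disjoint. The grammar IS LL(1).

Answer: Yes, the grammar is LL(1).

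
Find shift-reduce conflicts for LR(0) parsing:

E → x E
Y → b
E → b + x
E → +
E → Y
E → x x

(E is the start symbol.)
A shift-reduce conflict occurs when an LR(0) state has both:
  - a complete (reduce) item [A → α .] (dot at the end), and
  - a shift item [B → β . c γ] (dot before a terminal).

Augment with E' → E and build the canonical LR(0) collection (I0 = CLOSURE({[E' → . E]}), then GOTO on every symbol after a dot until no new states appear). It has 10 states:
  I0: { [E → . +], [E → . Y], [E → . b + x], [E → . x E], [E → . x x], [E' → . E], [Y → . b] }  — shift
  I1: { [E → + .] }  — reduce
  I2: { [E' → E .] }  — accept
  I3: { [E → Y .] }  — reduce
  I4: { [E → b . + x], [Y → b .] }  — shift, reduce
  I5: { [E → . +], [E → . Y], [E → . b + x], [E → . x E], [E → . x x], [E → x . E], [E → x . x], [Y → . b] }  — shift
  I6: { [E → x E .] }  — reduce
  I7: { [E → . +], [E → . Y], [E → . b + x], [E → . x E], [E → . x x], [E → x . E], [E → x . x], [E → x x .], [Y → . b] }  — shift, reduce
  I8: { [E → b + . x] }  — shift
  I9: { [E → b + x .] }  — reduce

I4 contains reduce item [Y → b .] and shift item [E → b . + x] — shift-reduce conflict.
I7 contains reduce item [E → x x .] and shift items [E → . +], [E → . b + x], [E → . x E], [E → . x x], [E → x . x], [Y → . b] — shift-reduce conflict.

Answer: Yes — I4: [Y → b .] vs [E → b . + x]; I7: [E → x x .] vs [E → . +]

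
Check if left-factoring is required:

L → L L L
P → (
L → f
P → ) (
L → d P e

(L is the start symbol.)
No, left-factoring is not needed

Left-factoring is needed when two productions for the same non-terminal
share a common prefix on the right-hand side.

Productions for L:
  L → L L L
  L → f
  L → d P e
Productions for P:
  P → (
  P → ) (

No common prefixes found.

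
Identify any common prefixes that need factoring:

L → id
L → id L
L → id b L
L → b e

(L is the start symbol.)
Left-factoring is needed when two productions for the same non-terminal
share a common prefix on the right-hand side.

Productions for L:
  L → id
  L → id L
  L → id b L
  L → b e

Found common prefix 'id' in productions for L

Answer: Yes, L has productions with common prefix 'id'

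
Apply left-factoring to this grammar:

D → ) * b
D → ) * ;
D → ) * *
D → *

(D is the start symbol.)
Left-factoring transforms A → αβ₁ | αβ₂ into A → αA' and A' → β₁ | β₂
(α is the longest common prefix among the alternatives). Repeat until
no nonterminal has two alternatives with a common prefix.

Round 1: D has alternatives sharing prefix ') *'. Introduce D': D → ) * D'
  Add: D' → b
  Add: D' → ;
  Add: D' → *

No remaining common prefixes — done.

Resulting grammar:
D → ) * D'
D' → b
D' → ;
D' → *
D → *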